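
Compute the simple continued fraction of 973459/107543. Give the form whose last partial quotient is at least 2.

973459 = 9*107543 + 5572
107543 = 19*5572 + 1675
5572 = 3*1675 + 547
1675 = 3*547 + 34
547 = 16*34 + 3
34 = 11*3 + 1
3 = 3*1 + 0  (stop)
So 973459/107543 = [9; 19, 3, 3, 16, 11, 3].

[9; 19, 3, 3, 16, 11, 3]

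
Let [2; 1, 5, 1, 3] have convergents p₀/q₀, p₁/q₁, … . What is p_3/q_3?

20/7

Using pₖ = aₖpₖ₋₁ + pₖ₋₂, qₖ = aₖqₖ₋₁ + qₖ₋₂ (with p₋₁=1, p₋₂=0, q₋₁=0, q₋₂=1):
  k=0: a=2, p=2, q=1
  k=1: a=1, p=3, q=1
  k=2: a=5, p=17, q=6
  k=3: a=1, p=20, q=7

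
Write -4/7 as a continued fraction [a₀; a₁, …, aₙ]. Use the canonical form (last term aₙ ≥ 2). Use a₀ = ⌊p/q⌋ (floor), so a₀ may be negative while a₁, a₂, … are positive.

-4 = -1·7 + 3
7 = 2·3 + 1
3 = 3·1 + 0  (stop)
So -4/7 = [-1; 2, 3].

[-1; 2, 3]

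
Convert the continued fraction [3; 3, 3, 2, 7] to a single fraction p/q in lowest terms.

565/171

Using pₖ = aₖpₖ₋₁ + pₖ₋₂ and qₖ = aₖqₖ₋₁ + qₖ₋₂:
  k=0: a=3, p=3, q=1
  k=1: a=3, p=10, q=3
  k=2: a=3, p=33, q=10
  k=3: a=2, p=76, q=23
  k=4: a=7, p=565, q=171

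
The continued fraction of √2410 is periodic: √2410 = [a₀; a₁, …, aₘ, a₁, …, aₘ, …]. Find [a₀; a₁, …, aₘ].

[49; 10, 1, 8, 1, 10, 98]

a₀ = ⌊√2410⌋ = 49.
With m₀=0, d₀=1 and mₖ₊₁ = dₖaₖ − mₖ, dₖ₊₁ = (n − mₖ₊₁²)/dₖ, aₖ₊₁ = ⌊(a₀+mₖ₊₁)/dₖ₊₁⌋:
  k=1: m=49, d=9, a=10
  k=2: m=41, d=81, a=1
  k=3: m=40, d=10, a=8
  k=4: m=40, d=81, a=1
  k=5: m=41, d=9, a=10
  k=6: m=49, d=1, a=98
d=1 and a=2a₀=98 at k=6, so the next step gives (m, d) = (49, 9) again — its k=1 value — and the period has length 6.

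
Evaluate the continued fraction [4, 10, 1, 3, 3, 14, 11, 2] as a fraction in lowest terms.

Using pₖ = aₖpₖ₋₁ + pₖ₋₂ and qₖ = aₖqₖ₋₁ + qₖ₋₂:
  k=0: a=4, p=4, q=1
  k=1: a=10, p=41, q=10
  k=2: a=1, p=45, q=11
  k=3: a=3, p=176, q=43
  k=4: a=3, p=573, q=140
  k=5: a=14, p=8198, q=2003
  k=6: a=11, p=90751, q=22173
  k=7: a=2, p=189700, q=46349

189700/46349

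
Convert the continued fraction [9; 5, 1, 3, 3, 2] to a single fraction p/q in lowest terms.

1587/173

Using pₖ = aₖpₖ₋₁ + pₖ₋₂ and qₖ = aₖqₖ₋₁ + qₖ₋₂:
  k=0: a=9, p=9, q=1
  k=1: a=5, p=46, q=5
  k=2: a=1, p=55, q=6
  k=3: a=3, p=211, q=23
  k=4: a=3, p=688, q=75
  k=5: a=2, p=1587, q=173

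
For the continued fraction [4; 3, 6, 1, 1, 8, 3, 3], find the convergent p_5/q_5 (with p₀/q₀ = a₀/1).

Using pₖ = aₖpₖ₋₁ + pₖ₋₂, qₖ = aₖqₖ₋₁ + qₖ₋₂ (with p₋₁=1, p₋₂=0, q₋₁=0, q₋₂=1):
  k=0: a=4, p=4, q=1
  k=1: a=3, p=13, q=3
  k=2: a=6, p=82, q=19
  k=3: a=1, p=95, q=22
  k=4: a=1, p=177, q=41
  k=5: a=8, p=1511, q=350

1511/350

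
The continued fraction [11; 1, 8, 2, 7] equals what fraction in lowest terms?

Using pₖ = aₖpₖ₋₁ + pₖ₋₂ and qₖ = aₖqₖ₋₁ + qₖ₋₂:
  k=0: a=11, p=11, q=1
  k=1: a=1, p=12, q=1
  k=2: a=8, p=107, q=9
  k=3: a=2, p=226, q=19
  k=4: a=7, p=1689, q=142

1689/142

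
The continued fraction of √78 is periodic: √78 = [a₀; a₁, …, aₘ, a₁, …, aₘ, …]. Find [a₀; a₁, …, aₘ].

[8; 1, 4, 1, 16]

a₀ = ⌊√78⌋ = 8.
With m₀=0, d₀=1 and mₖ₊₁ = dₖaₖ − mₖ, dₖ₊₁ = (n − mₖ₊₁²)/dₖ, aₖ₊₁ = ⌊(a₀+mₖ₊₁)/dₖ₊₁⌋:
  k=1: m=8, d=14, a=1
  k=2: m=6, d=3, a=4
  k=3: m=6, d=14, a=1
  k=4: m=8, d=1, a=16
d=1 and a=2a₀=16 at k=4, so the next step gives (m, d) = (8, 14) again — its k=1 value — and the period has length 4.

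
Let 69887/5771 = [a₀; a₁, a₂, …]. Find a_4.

1

69887 = 12·5771 + 635   →  a_0 = 12
5771 = 9·635 + 56   →  a_1 = 9
635 = 11·56 + 19   →  a_2 = 11
56 = 2·19 + 18   →  a_3 = 2
19 = 1·18 + 1   →  a_4 = 1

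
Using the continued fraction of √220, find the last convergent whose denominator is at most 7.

√220 = [14; 1, 4, 1, 28, …] (period length 4).
Convergents:
  p_0/q_0 = 14/1
  p_1/q_1 = 15/1
  p_2/q_2 = 74/5
  p_3/q_3 = 89/6
  p_4/q_4 = 2566/173
q_3 = 6 ≤ 7 < 173 = q_4, so the answer is 89/6.

89/6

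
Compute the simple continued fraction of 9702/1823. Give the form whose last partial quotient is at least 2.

9702 = 5·1823 + 587
1823 = 3·587 + 62
587 = 9·62 + 29
62 = 2·29 + 4
29 = 7·4 + 1
4 = 4·1 + 0  (stop)
So 9702/1823 = [5; 3, 9, 2, 7, 4].

[5; 3, 9, 2, 7, 4]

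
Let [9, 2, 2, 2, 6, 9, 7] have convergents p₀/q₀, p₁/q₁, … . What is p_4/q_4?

725/77

Using pₖ = aₖpₖ₋₁ + pₖ₋₂, qₖ = aₖqₖ₋₁ + qₖ₋₂ (with p₋₁=1, p₋₂=0, q₋₁=0, q₋₂=1):
  k=0: a=9, p=9, q=1
  k=1: a=2, p=19, q=2
  k=2: a=2, p=47, q=5
  k=3: a=2, p=113, q=12
  k=4: a=6, p=725, q=77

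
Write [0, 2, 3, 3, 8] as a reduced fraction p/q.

Using pₖ = aₖpₖ₋₁ + pₖ₋₂ and qₖ = aₖqₖ₋₁ + qₖ₋₂:
  k=0: a=0, p=0, q=1
  k=1: a=2, p=1, q=2
  k=2: a=3, p=3, q=7
  k=3: a=3, p=10, q=23
  k=4: a=8, p=83, q=191

83/191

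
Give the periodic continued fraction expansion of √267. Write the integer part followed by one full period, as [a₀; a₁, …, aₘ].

[16; 2, 1, 15, 1, 2, 32]

a₀ = ⌊√267⌋ = 16.
With m₀=0, d₀=1 and mₖ₊₁ = dₖaₖ − mₖ, dₖ₊₁ = (n − mₖ₊₁²)/dₖ, aₖ₊₁ = ⌊(a₀+mₖ₊₁)/dₖ₊₁⌋:
  k=1: m=16, d=11, a=2
  k=2: m=6, d=21, a=1
  k=3: m=15, d=2, a=15
  k=4: m=15, d=21, a=1
  k=5: m=6, d=11, a=2
  k=6: m=16, d=1, a=32
d=1 and a=2a₀=32 at k=6, so the next step gives (m, d) = (16, 11) again — its k=1 value — and the period has length 6.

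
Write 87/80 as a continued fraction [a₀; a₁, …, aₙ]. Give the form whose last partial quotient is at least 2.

[1; 11, 2, 3]

87 = 1*80 + 7
80 = 11*7 + 3
7 = 2*3 + 1
3 = 3*1 + 0  (stop)
So 87/80 = [1; 11, 2, 3].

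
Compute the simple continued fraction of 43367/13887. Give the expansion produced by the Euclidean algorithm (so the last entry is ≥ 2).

43367 = 3·13887 + 1706
13887 = 8·1706 + 239
1706 = 7·239 + 33
239 = 7·33 + 8
33 = 4·8 + 1
8 = 8·1 + 0  (stop)
So 43367/13887 = [3; 8, 7, 7, 4, 8].

[3; 8, 7, 7, 4, 8]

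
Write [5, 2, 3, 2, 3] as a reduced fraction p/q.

299/55

Fold from the inside: start with 3/1.
  2 + 1/3 = 7/3
  3 + 3/7 = 24/7
  2 + 7/24 = 55/24
  5 + 24/55 = 299/55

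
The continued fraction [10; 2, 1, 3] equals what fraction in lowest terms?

Using pₖ = aₖpₖ₋₁ + pₖ₋₂ and qₖ = aₖqₖ₋₁ + qₖ₋₂:
  k=0: a=10, p=10, q=1
  k=1: a=2, p=21, q=2
  k=2: a=1, p=31, q=3
  k=3: a=3, p=114, q=11

114/11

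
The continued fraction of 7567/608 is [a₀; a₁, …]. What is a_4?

2

7567 = 12·608 + 271   →  a_0 = 12
608 = 2·271 + 66   →  a_1 = 2
271 = 4·66 + 7   →  a_2 = 4
66 = 9·7 + 3   →  a_3 = 9
7 = 2·3 + 1   →  a_4 = 2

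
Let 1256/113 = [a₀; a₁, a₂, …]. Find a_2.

1256 = 11·113 + 13   →  a_0 = 11
113 = 8·13 + 9   →  a_1 = 8
13 = 1·9 + 4   →  a_2 = 1

1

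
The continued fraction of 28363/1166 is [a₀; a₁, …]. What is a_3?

28363 = 24·1166 + 379   →  a_0 = 24
1166 = 3·379 + 29   →  a_1 = 3
379 = 13·29 + 2   →  a_2 = 13
29 = 14·2 + 1   →  a_3 = 14

14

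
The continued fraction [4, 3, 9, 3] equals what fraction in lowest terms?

Fold from the inside: start with 3/1.
  9 + 1/3 = 28/3
  3 + 3/28 = 87/28
  4 + 28/87 = 376/87

376/87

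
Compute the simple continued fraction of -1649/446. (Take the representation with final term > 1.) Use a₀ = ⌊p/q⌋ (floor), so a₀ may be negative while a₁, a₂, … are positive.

[-4; 3, 3, 3, 2, 2, 2]

-1649 = -4×446 + 135
446 = 3×135 + 41
135 = 3×41 + 12
41 = 3×12 + 5
12 = 2×5 + 2
5 = 2×2 + 1
2 = 2×1 + 0  (stop)
So -1649/446 = [-4; 3, 3, 3, 2, 2, 2].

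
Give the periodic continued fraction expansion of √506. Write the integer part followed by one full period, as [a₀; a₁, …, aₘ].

[22; 2, 44]

a₀ = ⌊√506⌋ = 22.
With m₀=0, d₀=1 and mₖ₊₁ = dₖaₖ − mₖ, dₖ₊₁ = (n − mₖ₊₁²)/dₖ, aₖ₊₁ = ⌊(a₀+mₖ₊₁)/dₖ₊₁⌋:
  k=1: m=22, d=22, a=2
  k=2: m=22, d=1, a=44
d=1 and a=2a₀=44 at k=2, so the next step gives (m, d) = (22, 22) again — its k=1 value — and the period has length 2.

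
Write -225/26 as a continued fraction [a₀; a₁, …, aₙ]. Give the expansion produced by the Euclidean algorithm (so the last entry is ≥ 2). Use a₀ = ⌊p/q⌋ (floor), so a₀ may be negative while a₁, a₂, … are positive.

-225 = -9*26 + 9
26 = 2*9 + 8
9 = 1*8 + 1
8 = 8*1 + 0  (stop)
So -225/26 = [-9; 2, 1, 8].

[-9; 2, 1, 8]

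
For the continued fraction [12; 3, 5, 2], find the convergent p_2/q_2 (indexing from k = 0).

197/16

Using pₖ = aₖpₖ₋₁ + pₖ₋₂, qₖ = aₖqₖ₋₁ + qₖ₋₂ (with p₋₁=1, p₋₂=0, q₋₁=0, q₋₂=1):
  k=0: a=12, p=12, q=1
  k=1: a=3, p=37, q=3
  k=2: a=5, p=197, q=16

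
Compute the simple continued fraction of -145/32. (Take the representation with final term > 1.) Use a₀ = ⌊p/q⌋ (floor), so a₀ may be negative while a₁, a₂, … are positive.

-145 = -5×32 + 15
32 = 2×15 + 2
15 = 7×2 + 1
2 = 2×1 + 0  (stop)
So -145/32 = [-5; 2, 7, 2].

[-5; 2, 7, 2]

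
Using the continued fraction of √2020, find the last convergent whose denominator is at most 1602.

√2020 = [44; 1, 16, 1, 88, …] (period length 4).
Convergents:
  p_0/q_0 = 44/1
  p_1/q_1 = 45/1
  p_2/q_2 = 764/17
  p_3/q_3 = 809/18
  p_4/q_4 = 71956/1601
  p_5/q_5 = 72765/1619
q_4 = 1601 ≤ 1602 < 1619 = q_5, so the answer is 71956/1601.

71956/1601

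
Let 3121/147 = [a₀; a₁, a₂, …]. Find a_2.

3121 = 21·147 + 34   →  a_0 = 21
147 = 4·34 + 11   →  a_1 = 4
34 = 3·11 + 1   →  a_2 = 3

3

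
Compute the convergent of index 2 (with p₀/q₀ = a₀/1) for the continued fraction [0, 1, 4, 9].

4/5

Using pₖ = aₖpₖ₋₁ + pₖ₋₂, qₖ = aₖqₖ₋₁ + qₖ₋₂ (with p₋₁=1, p₋₂=0, q₋₁=0, q₋₂=1):
  k=0: a=0, p=0, q=1
  k=1: a=1, p=1, q=1
  k=2: a=4, p=4, q=5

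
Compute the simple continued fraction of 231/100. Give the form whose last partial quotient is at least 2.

231 = 2×100 + 31
100 = 3×31 + 7
31 = 4×7 + 3
7 = 2×3 + 1
3 = 3×1 + 0  (stop)
So 231/100 = [2; 3, 4, 2, 3].

[2; 3, 4, 2, 3]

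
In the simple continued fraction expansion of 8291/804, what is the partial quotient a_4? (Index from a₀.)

11

8291 = 10·804 + 251   →  a_0 = 10
804 = 3·251 + 51   →  a_1 = 3
251 = 4·51 + 47   →  a_2 = 4
51 = 1·47 + 4   →  a_3 = 1
47 = 11·4 + 3   →  a_4 = 11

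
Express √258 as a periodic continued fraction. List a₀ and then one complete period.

a₀ = ⌊√258⌋ = 16.
With m₀=0, d₀=1 and mₖ₊₁ = dₖaₖ − mₖ, dₖ₊₁ = (n − mₖ₊₁²)/dₖ, aₖ₊₁ = ⌊(a₀+mₖ₊₁)/dₖ₊₁⌋:
  k=1: m=16, d=2, a=16
  k=2: m=16, d=1, a=32
d=1 and a=2a₀=32 at k=2, so the next step gives (m, d) = (16, 2) again — its k=1 value — and the period has length 2.

[16; 16, 32]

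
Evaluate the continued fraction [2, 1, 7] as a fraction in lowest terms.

Fold from the inside: start with 7/1.
  1 + 1/7 = 8/7
  2 + 7/8 = 23/8

23/8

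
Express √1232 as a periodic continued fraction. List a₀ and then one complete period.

[35; 10, 70]

a₀ = ⌊√1232⌋ = 35.
With m₀=0, d₀=1 and mₖ₊₁ = dₖaₖ − mₖ, dₖ₊₁ = (n − mₖ₊₁²)/dₖ, aₖ₊₁ = ⌊(a₀+mₖ₊₁)/dₖ₊₁⌋:
  k=1: m=35, d=7, a=10
  k=2: m=35, d=1, a=70
d=1 and a=2a₀=70 at k=2, so the next step gives (m, d) = (35, 7) again — its k=1 value — and the period has length 2.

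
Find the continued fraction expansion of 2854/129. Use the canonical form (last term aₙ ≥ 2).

2854 = 22*129 + 16
129 = 8*16 + 1
16 = 16*1 + 0  (stop)
So 2854/129 = [22; 8, 16].

[22; 8, 16]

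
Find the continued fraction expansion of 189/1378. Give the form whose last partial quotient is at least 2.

[0; 7, 3, 2, 3, 2, 3]

189 = 0*1378 + 189
1378 = 7*189 + 55
189 = 3*55 + 24
55 = 2*24 + 7
24 = 3*7 + 3
7 = 2*3 + 1
3 = 3*1 + 0  (stop)
So 189/1378 = [0; 7, 3, 2, 3, 2, 3].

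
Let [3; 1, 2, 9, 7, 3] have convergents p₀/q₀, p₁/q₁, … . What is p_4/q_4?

732/199

Using pₖ = aₖpₖ₋₁ + pₖ₋₂, qₖ = aₖqₖ₋₁ + qₖ₋₂ (with p₋₁=1, p₋₂=0, q₋₁=0, q₋₂=1):
  k=0: a=3, p=3, q=1
  k=1: a=1, p=4, q=1
  k=2: a=2, p=11, q=3
  k=3: a=9, p=103, q=28
  k=4: a=7, p=732, q=199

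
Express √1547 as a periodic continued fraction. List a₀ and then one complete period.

[39; 3, 78]

a₀ = ⌊√1547⌋ = 39.
With m₀=0, d₀=1 and mₖ₊₁ = dₖaₖ − mₖ, dₖ₊₁ = (n − mₖ₊₁²)/dₖ, aₖ₊₁ = ⌊(a₀+mₖ₊₁)/dₖ₊₁⌋:
  k=1: m=39, d=26, a=3
  k=2: m=39, d=1, a=78
d=1 and a=2a₀=78 at k=2, so the next step gives (m, d) = (39, 26) again — its k=1 value — and the period has length 2.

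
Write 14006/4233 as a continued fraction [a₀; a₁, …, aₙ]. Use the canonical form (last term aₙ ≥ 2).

14006 = 3·4233 + 1307
4233 = 3·1307 + 312
1307 = 4·312 + 59
312 = 5·59 + 17
59 = 3·17 + 8
17 = 2·8 + 1
8 = 8·1 + 0  (stop)
So 14006/4233 = [3; 3, 4, 5, 3, 2, 8].

[3; 3, 4, 5, 3, 2, 8]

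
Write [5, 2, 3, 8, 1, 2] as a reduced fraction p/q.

Using pₖ = aₖpₖ₋₁ + pₖ₋₂ and qₖ = aₖqₖ₋₁ + qₖ₋₂:
  k=0: a=5, p=5, q=1
  k=1: a=2, p=11, q=2
  k=2: a=3, p=38, q=7
  k=3: a=8, p=315, q=58
  k=4: a=1, p=353, q=65
  k=5: a=2, p=1021, q=188

1021/188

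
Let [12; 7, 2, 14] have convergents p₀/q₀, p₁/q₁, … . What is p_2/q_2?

Using pₖ = aₖpₖ₋₁ + pₖ₋₂, qₖ = aₖqₖ₋₁ + qₖ₋₂ (with p₋₁=1, p₋₂=0, q₋₁=0, q₋₂=1):
  k=0: a=12, p=12, q=1
  k=1: a=7, p=85, q=7
  k=2: a=2, p=182, q=15

182/15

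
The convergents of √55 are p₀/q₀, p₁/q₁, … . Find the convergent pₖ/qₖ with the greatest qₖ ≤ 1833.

√55 = [7; 2, 2, 2, 14, …] (period length 4).
Convergents:
  p_0/q_0 = 7/1
  p_1/q_1 = 15/2
  p_2/q_2 = 37/5
  p_3/q_3 = 89/12
  p_4/q_4 = 1283/173
  p_5/q_5 = 2655/358
  p_6/q_6 = 6593/889
  p_7/q_7 = 15841/2136
q_6 = 889 ≤ 1833 < 2136 = q_7, so the answer is 6593/889.

6593/889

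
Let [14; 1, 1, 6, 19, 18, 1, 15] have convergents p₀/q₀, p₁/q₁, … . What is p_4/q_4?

3620/249

Using pₖ = aₖpₖ₋₁ + pₖ₋₂, qₖ = aₖqₖ₋₁ + qₖ₋₂ (with p₋₁=1, p₋₂=0, q₋₁=0, q₋₂=1):
  k=0: a=14, p=14, q=1
  k=1: a=1, p=15, q=1
  k=2: a=1, p=29, q=2
  k=3: a=6, p=189, q=13
  k=4: a=19, p=3620, q=249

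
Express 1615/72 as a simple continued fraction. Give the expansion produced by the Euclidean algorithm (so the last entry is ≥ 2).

[22; 2, 3, 10]

1615 = 22×72 + 31
72 = 2×31 + 10
31 = 3×10 + 1
10 = 10×1 + 0  (stop)
So 1615/72 = [22; 2, 3, 10].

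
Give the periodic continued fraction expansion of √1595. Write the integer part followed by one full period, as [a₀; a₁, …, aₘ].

a₀ = ⌊√1595⌋ = 39.
With m₀=0, d₀=1 and mₖ₊₁ = dₖaₖ − mₖ, dₖ₊₁ = (n − mₖ₊₁²)/dₖ, aₖ₊₁ = ⌊(a₀+mₖ₊₁)/dₖ₊₁⌋:
  k=1: m=39, d=74, a=1
  k=2: m=35, d=5, a=14
  k=3: m=35, d=74, a=1
  k=4: m=39, d=1, a=78
d=1 and a=2a₀=78 at k=4, so the next step gives (m, d) = (39, 74) again — its k=1 value — and the period has length 4.

[39; 1, 14, 1, 78]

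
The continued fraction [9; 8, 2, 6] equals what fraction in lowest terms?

1003/110

Using pₖ = aₖpₖ₋₁ + pₖ₋₂ and qₖ = aₖqₖ₋₁ + qₖ₋₂:
  k=0: a=9, p=9, q=1
  k=1: a=8, p=73, q=8
  k=2: a=2, p=155, q=17
  k=3: a=6, p=1003, q=110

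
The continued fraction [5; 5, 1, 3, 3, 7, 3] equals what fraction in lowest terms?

Fold from the inside: start with 3/1.
  7 + 1/3 = 22/3
  3 + 3/22 = 69/22
  3 + 22/69 = 229/69
  1 + 69/229 = 298/229
  5 + 229/298 = 1719/298
  5 + 298/1719 = 8893/1719

8893/1719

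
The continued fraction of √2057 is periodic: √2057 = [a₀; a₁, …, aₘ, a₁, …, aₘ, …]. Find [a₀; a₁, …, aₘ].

a₀ = ⌊√2057⌋ = 45.
With m₀=0, d₀=1 and mₖ₊₁ = dₖaₖ − mₖ, dₖ₊₁ = (n − mₖ₊₁²)/dₖ, aₖ₊₁ = ⌊(a₀+mₖ₊₁)/dₖ₊₁⌋:
  k=1: m=45, d=32, a=2
  k=2: m=19, d=53, a=1
  k=3: m=34, d=17, a=4
  k=4: m=34, d=53, a=1
  k=5: m=19, d=32, a=2
  k=6: m=45, d=1, a=90
d=1 and a=2a₀=90 at k=6, so the next step gives (m, d) = (45, 32) again — its k=1 value — and the period has length 6.

[45; 2, 1, 4, 1, 2, 90]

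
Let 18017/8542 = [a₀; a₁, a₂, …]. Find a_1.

9

18017 = 2·8542 + 933   →  a_0 = 2
8542 = 9·933 + 145   →  a_1 = 9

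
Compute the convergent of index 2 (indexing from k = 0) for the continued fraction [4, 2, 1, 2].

Using pₖ = aₖpₖ₋₁ + pₖ₋₂, qₖ = aₖqₖ₋₁ + qₖ₋₂ (with p₋₁=1, p₋₂=0, q₋₁=0, q₋₂=1):
  k=0: a=4, p=4, q=1
  k=1: a=2, p=9, q=2
  k=2: a=1, p=13, q=3

13/3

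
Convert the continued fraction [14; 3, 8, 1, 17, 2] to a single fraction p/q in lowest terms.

Using pₖ = aₖpₖ₋₁ + pₖ₋₂ and qₖ = aₖqₖ₋₁ + qₖ₋₂:
  k=0: a=14, p=14, q=1
  k=1: a=3, p=43, q=3
  k=2: a=8, p=358, q=25
  k=3: a=1, p=401, q=28
  k=4: a=17, p=7175, q=501
  k=5: a=2, p=14751, q=1030

14751/1030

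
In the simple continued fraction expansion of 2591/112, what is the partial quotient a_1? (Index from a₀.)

7

2591 = 23·112 + 15   →  a_0 = 23
112 = 7·15 + 7   →  a_1 = 7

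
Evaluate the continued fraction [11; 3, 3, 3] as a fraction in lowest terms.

Using pₖ = aₖpₖ₋₁ + pₖ₋₂ and qₖ = aₖqₖ₋₁ + qₖ₋₂:
  k=0: a=11, p=11, q=1
  k=1: a=3, p=34, q=3
  k=2: a=3, p=113, q=10
  k=3: a=3, p=373, q=33

373/33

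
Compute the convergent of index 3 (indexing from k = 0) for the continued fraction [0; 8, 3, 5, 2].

Using pₖ = aₖpₖ₋₁ + pₖ₋₂, qₖ = aₖqₖ₋₁ + qₖ₋₂ (with p₋₁=1, p₋₂=0, q₋₁=0, q₋₂=1):
  k=0: a=0, p=0, q=1
  k=1: a=8, p=1, q=8
  k=2: a=3, p=3, q=25
  k=3: a=5, p=16, q=133

16/133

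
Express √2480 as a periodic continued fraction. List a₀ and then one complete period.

[49; 1, 3, 1, 98]

a₀ = ⌊√2480⌋ = 49.
With m₀=0, d₀=1 and mₖ₊₁ = dₖaₖ − mₖ, dₖ₊₁ = (n − mₖ₊₁²)/dₖ, aₖ₊₁ = ⌊(a₀+mₖ₊₁)/dₖ₊₁⌋:
  k=1: m=49, d=79, a=1
  k=2: m=30, d=20, a=3
  k=3: m=30, d=79, a=1
  k=4: m=49, d=1, a=98
d=1 and a=2a₀=98 at k=4, so the next step gives (m, d) = (49, 79) again — its k=1 value — and the period has length 4.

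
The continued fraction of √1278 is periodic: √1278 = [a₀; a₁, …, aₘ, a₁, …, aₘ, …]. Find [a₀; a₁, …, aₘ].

[35; 1, 2, 1, 70]

a₀ = ⌊√1278⌋ = 35.
With m₀=0, d₀=1 and mₖ₊₁ = dₖaₖ − mₖ, dₖ₊₁ = (n − mₖ₊₁²)/dₖ, aₖ₊₁ = ⌊(a₀+mₖ₊₁)/dₖ₊₁⌋:
  k=1: m=35, d=53, a=1
  k=2: m=18, d=18, a=2
  k=3: m=18, d=53, a=1
  k=4: m=35, d=1, a=70
d=1 and a=2a₀=70 at k=4, so the next step gives (m, d) = (35, 53) again — its k=1 value — and the period has length 4.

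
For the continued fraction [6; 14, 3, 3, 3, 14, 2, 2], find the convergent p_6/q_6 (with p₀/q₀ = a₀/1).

84821/13974

Using pₖ = aₖpₖ₋₁ + pₖ₋₂, qₖ = aₖqₖ₋₁ + qₖ₋₂ (with p₋₁=1, p₋₂=0, q₋₁=0, q₋₂=1):
  k=0: a=6, p=6, q=1
  k=1: a=14, p=85, q=14
  k=2: a=3, p=261, q=43
  k=3: a=3, p=868, q=143
  k=4: a=3, p=2865, q=472
  k=5: a=14, p=40978, q=6751
  k=6: a=2, p=84821, q=13974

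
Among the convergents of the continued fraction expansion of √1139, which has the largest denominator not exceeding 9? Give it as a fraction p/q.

135/4

√1139 = [33; 1, 2, 1, 66, …] (period length 4).
Convergents:
  p_0/q_0 = 33/1
  p_1/q_1 = 34/1
  p_2/q_2 = 101/3
  p_3/q_3 = 135/4
  p_4/q_4 = 9011/267
q_3 = 4 ≤ 9 < 267 = q_4, so the answer is 135/4.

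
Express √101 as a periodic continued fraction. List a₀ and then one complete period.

a₀ = ⌊√101⌋ = 10.
With m₀=0, d₀=1 and mₖ₊₁ = dₖaₖ − mₖ, dₖ₊₁ = (n − mₖ₊₁²)/dₖ, aₖ₊₁ = ⌊(a₀+mₖ₊₁)/dₖ₊₁⌋:
  k=1: m=10, d=1, a=20
d=1 and a=2a₀=20 at k=1, so the next step gives (m, d) = (10, 1) again — its k=1 value — and the period has length 1.

[10; 20]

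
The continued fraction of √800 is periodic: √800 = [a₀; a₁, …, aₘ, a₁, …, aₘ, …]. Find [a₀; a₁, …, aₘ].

a₀ = ⌊√800⌋ = 28.
With m₀=0, d₀=1 and mₖ₊₁ = dₖaₖ − mₖ, dₖ₊₁ = (n − mₖ₊₁²)/dₖ, aₖ₊₁ = ⌊(a₀+mₖ₊₁)/dₖ₊₁⌋:
  k=1: m=28, d=16, a=3
  k=2: m=20, d=25, a=1
  k=3: m=5, d=31, a=1
  k=4: m=26, d=4, a=13
  k=5: m=26, d=31, a=1
  k=6: m=5, d=25, a=1
  k=7: m=20, d=16, a=3
  k=8: m=28, d=1, a=56
d=1 and a=2a₀=56 at k=8, so the next step gives (m, d) = (28, 16) again — its k=1 value — and the period has length 8.

[28; 3, 1, 1, 13, 1, 1, 3, 56]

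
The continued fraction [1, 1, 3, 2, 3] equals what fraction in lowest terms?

55/31

Fold from the inside: start with 3/1.
  2 + 1/3 = 7/3
  3 + 3/7 = 24/7
  1 + 7/24 = 31/24
  1 + 24/31 = 55/31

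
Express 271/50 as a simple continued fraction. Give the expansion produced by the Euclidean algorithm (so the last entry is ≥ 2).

[5; 2, 2, 1, 1, 1, 2]

271 = 5×50 + 21
50 = 2×21 + 8
21 = 2×8 + 5
8 = 1×5 + 3
5 = 1×3 + 2
3 = 1×2 + 1
2 = 2×1 + 0  (stop)
So 271/50 = [5; 2, 2, 1, 1, 1, 2].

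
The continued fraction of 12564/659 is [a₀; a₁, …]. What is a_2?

12564 = 19·659 + 43   →  a_0 = 19
659 = 15·43 + 14   →  a_1 = 15
43 = 3·14 + 1   →  a_2 = 3

3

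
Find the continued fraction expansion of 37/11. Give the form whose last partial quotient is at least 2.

37 = 3·11 + 4
11 = 2·4 + 3
4 = 1·3 + 1
3 = 3·1 + 0  (stop)
So 37/11 = [3; 2, 1, 3].

[3; 2, 1, 3]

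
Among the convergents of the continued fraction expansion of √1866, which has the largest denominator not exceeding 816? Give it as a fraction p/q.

√1866 = [43; 5, 14, 5, 86, …] (period length 4).
Convergents:
  p_0/q_0 = 43/1
  p_1/q_1 = 216/5
  p_2/q_2 = 3067/71
  p_3/q_3 = 15551/360
  p_4/q_4 = 1340453/31031
q_3 = 360 ≤ 816 < 31031 = q_4, so the answer is 15551/360.

15551/360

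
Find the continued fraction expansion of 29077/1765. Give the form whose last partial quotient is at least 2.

29077 = 16×1765 + 837
1765 = 2×837 + 91
837 = 9×91 + 18
91 = 5×18 + 1
18 = 18×1 + 0  (stop)
So 29077/1765 = [16; 2, 9, 5, 18].

[16; 2, 9, 5, 18]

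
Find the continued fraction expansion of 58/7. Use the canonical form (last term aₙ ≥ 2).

[8; 3, 2]

58 = 8×7 + 2
7 = 3×2 + 1
2 = 2×1 + 0  (stop)
So 58/7 = [8; 3, 2].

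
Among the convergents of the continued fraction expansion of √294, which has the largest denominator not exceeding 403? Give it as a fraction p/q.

√294 = [17; 6, 1, 4, 1, 6, 34, …] (period length 6).
Convergents:
  p_0/q_0 = 17/1
  p_1/q_1 = 103/6
  p_2/q_2 = 120/7
  p_3/q_3 = 583/34
  p_4/q_4 = 703/41
  p_5/q_5 = 4801/280
  p_6/q_6 = 163937/9561
q_5 = 280 ≤ 403 < 9561 = q_6, so the answer is 4801/280.

4801/280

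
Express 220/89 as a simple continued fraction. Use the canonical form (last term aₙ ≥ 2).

220 = 2*89 + 42
89 = 2*42 + 5
42 = 8*5 + 2
5 = 2*2 + 1
2 = 2*1 + 0  (stop)
So 220/89 = [2; 2, 8, 2, 2].

[2; 2, 8, 2, 2]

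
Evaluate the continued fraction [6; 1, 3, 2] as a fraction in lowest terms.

Using pₖ = aₖpₖ₋₁ + pₖ₋₂ and qₖ = aₖqₖ₋₁ + qₖ₋₂:
  k=0: a=6, p=6, q=1
  k=1: a=1, p=7, q=1
  k=2: a=3, p=27, q=4
  k=3: a=2, p=61, q=9

61/9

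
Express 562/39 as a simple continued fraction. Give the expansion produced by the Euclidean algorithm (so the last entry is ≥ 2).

562 = 14×39 + 16
39 = 2×16 + 7
16 = 2×7 + 2
7 = 3×2 + 1
2 = 2×1 + 0  (stop)
So 562/39 = [14; 2, 2, 3, 2].

[14; 2, 2, 3, 2]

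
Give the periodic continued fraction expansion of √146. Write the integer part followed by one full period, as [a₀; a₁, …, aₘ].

[12; 12, 24]

a₀ = ⌊√146⌋ = 12.
With m₀=0, d₀=1 and mₖ₊₁ = dₖaₖ − mₖ, dₖ₊₁ = (n − mₖ₊₁²)/dₖ, aₖ₊₁ = ⌊(a₀+mₖ₊₁)/dₖ₊₁⌋:
  k=1: m=12, d=2, a=12
  k=2: m=12, d=1, a=24
d=1 and a=2a₀=24 at k=2, so the next step gives (m, d) = (12, 2) again — its k=1 value — and the period has length 2.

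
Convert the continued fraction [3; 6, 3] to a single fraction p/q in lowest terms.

60/19

Using pₖ = aₖpₖ₋₁ + pₖ₋₂ and qₖ = aₖqₖ₋₁ + qₖ₋₂:
  k=0: a=3, p=3, q=1
  k=1: a=6, p=19, q=6
  k=2: a=3, p=60, q=19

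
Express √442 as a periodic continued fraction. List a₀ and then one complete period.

[21; 42]

a₀ = ⌊√442⌋ = 21.
With m₀=0, d₀=1 and mₖ₊₁ = dₖaₖ − mₖ, dₖ₊₁ = (n − mₖ₊₁²)/dₖ, aₖ₊₁ = ⌊(a₀+mₖ₊₁)/dₖ₊₁⌋:
  k=1: m=21, d=1, a=42
d=1 and a=2a₀=42 at k=1, so the next step gives (m, d) = (21, 1) again — its k=1 value — and the period has length 1.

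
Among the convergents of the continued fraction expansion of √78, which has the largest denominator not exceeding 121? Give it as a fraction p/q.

945/107

√78 = [8; 1, 4, 1, 16, …] (period length 4).
Convergents:
  p_0/q_0 = 8/1
  p_1/q_1 = 9/1
  p_2/q_2 = 44/5
  p_3/q_3 = 53/6
  p_4/q_4 = 892/101
  p_5/q_5 = 945/107
  p_6/q_6 = 4672/529
q_5 = 107 ≤ 121 < 529 = q_6, so the answer is 945/107.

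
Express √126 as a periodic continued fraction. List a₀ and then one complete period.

[11; 4, 2, 4, 22]

a₀ = ⌊√126⌋ = 11.
With m₀=0, d₀=1 and mₖ₊₁ = dₖaₖ − mₖ, dₖ₊₁ = (n − mₖ₊₁²)/dₖ, aₖ₊₁ = ⌊(a₀+mₖ₊₁)/dₖ₊₁⌋:
  k=1: m=11, d=5, a=4
  k=2: m=9, d=9, a=2
  k=3: m=9, d=5, a=4
  k=4: m=11, d=1, a=22
d=1 and a=2a₀=22 at k=4, so the next step gives (m, d) = (11, 5) again — its k=1 value — and the period has length 4.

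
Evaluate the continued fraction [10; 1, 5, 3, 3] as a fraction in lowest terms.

Fold from the inside: start with 3/1.
  3 + 1/3 = 10/3
  5 + 3/10 = 53/10
  1 + 10/53 = 63/53
  10 + 53/63 = 683/63

683/63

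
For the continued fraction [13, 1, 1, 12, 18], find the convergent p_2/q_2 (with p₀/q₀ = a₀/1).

27/2

Using pₖ = aₖpₖ₋₁ + pₖ₋₂, qₖ = aₖqₖ₋₁ + qₖ₋₂ (with p₋₁=1, p₋₂=0, q₋₁=0, q₋₂=1):
  k=0: a=13, p=13, q=1
  k=1: a=1, p=14, q=1
  k=2: a=1, p=27, q=2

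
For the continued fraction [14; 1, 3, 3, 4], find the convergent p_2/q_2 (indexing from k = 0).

59/4

Using pₖ = aₖpₖ₋₁ + pₖ₋₂, qₖ = aₖqₖ₋₁ + qₖ₋₂ (with p₋₁=1, p₋₂=0, q₋₁=0, q₋₂=1):
  k=0: a=14, p=14, q=1
  k=1: a=1, p=15, q=1
  k=2: a=3, p=59, q=4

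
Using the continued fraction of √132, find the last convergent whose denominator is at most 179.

1057/92

√132 = [11; 2, 22, …] (period length 2).
Convergents:
  p_0/q_0 = 11/1
  p_1/q_1 = 23/2
  p_2/q_2 = 517/45
  p_3/q_3 = 1057/92
  p_4/q_4 = 23771/2069
q_3 = 92 ≤ 179 < 2069 = q_4, so the answer is 1057/92.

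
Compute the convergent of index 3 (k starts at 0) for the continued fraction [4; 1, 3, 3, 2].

Using pₖ = aₖpₖ₋₁ + pₖ₋₂, qₖ = aₖqₖ₋₁ + qₖ₋₂ (with p₋₁=1, p₋₂=0, q₋₁=0, q₋₂=1):
  k=0: a=4, p=4, q=1
  k=1: a=1, p=5, q=1
  k=2: a=3, p=19, q=4
  k=3: a=3, p=62, q=13

62/13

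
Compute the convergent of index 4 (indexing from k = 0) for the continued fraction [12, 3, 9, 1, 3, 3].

Using pₖ = aₖpₖ₋₁ + pₖ₋₂, qₖ = aₖqₖ₋₁ + qₖ₋₂ (with p₋₁=1, p₋₂=0, q₋₁=0, q₋₂=1):
  k=0: a=12, p=12, q=1
  k=1: a=3, p=37, q=3
  k=2: a=9, p=345, q=28
  k=3: a=1, p=382, q=31
  k=4: a=3, p=1491, q=121

1491/121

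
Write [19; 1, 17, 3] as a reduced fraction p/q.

Fold from the inside: start with 3/1.
  17 + 1/3 = 52/3
  1 + 3/52 = 55/52
  19 + 52/55 = 1097/55

1097/55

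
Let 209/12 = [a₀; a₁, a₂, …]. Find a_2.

2

209 = 17·12 + 5   →  a_0 = 17
12 = 2·5 + 2   →  a_1 = 2
5 = 2·2 + 1   →  a_2 = 2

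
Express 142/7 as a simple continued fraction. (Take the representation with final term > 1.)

[20; 3, 2]

142 = 20×7 + 2
7 = 3×2 + 1
2 = 2×1 + 0  (stop)
So 142/7 = [20; 3, 2].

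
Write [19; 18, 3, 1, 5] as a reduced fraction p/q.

Fold from the inside: start with 5/1.
  1 + 1/5 = 6/5
  3 + 5/6 = 23/6
  18 + 6/23 = 420/23
  19 + 23/420 = 8003/420

8003/420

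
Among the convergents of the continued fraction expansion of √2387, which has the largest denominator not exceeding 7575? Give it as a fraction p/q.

√2387 = [48; 1, 5, 1, 96, …] (period length 4).
Convergents:
  p_0/q_0 = 48/1
  p_1/q_1 = 49/1
  p_2/q_2 = 293/6
  p_3/q_3 = 342/7
  p_4/q_4 = 33125/678
  p_5/q_5 = 33467/685
  p_6/q_6 = 200460/4103
  p_7/q_7 = 233927/4788
  p_8/q_8 = 22657452/463751
q_7 = 4788 ≤ 7575 < 463751 = q_8, so the answer is 233927/4788.

233927/4788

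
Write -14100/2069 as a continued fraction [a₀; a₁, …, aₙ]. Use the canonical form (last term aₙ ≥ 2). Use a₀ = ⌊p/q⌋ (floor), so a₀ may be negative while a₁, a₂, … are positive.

-14100 = -7·2069 + 383
2069 = 5·383 + 154
383 = 2·154 + 75
154 = 2·75 + 4
75 = 18·4 + 3
4 = 1·3 + 1
3 = 3·1 + 0  (stop)
So -14100/2069 = [-7; 5, 2, 2, 18, 1, 3].

[-7; 5, 2, 2, 18, 1, 3]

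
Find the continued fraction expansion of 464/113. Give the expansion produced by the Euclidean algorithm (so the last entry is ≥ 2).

464 = 4*113 + 12
113 = 9*12 + 5
12 = 2*5 + 2
5 = 2*2 + 1
2 = 2*1 + 0  (stop)
So 464/113 = [4; 9, 2, 2, 2].

[4; 9, 2, 2, 2]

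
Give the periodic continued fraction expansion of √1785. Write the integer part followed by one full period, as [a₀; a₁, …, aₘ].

[42; 4, 84]

a₀ = ⌊√1785⌋ = 42.
With m₀=0, d₀=1 and mₖ₊₁ = dₖaₖ − mₖ, dₖ₊₁ = (n − mₖ₊₁²)/dₖ, aₖ₊₁ = ⌊(a₀+mₖ₊₁)/dₖ₊₁⌋:
  k=1: m=42, d=21, a=4
  k=2: m=42, d=1, a=84
d=1 and a=2a₀=84 at k=2, so the next step gives (m, d) = (42, 21) again — its k=1 value — and the period has length 2.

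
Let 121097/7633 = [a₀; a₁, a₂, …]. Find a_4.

2

121097 = 15·7633 + 6602   →  a_0 = 15
7633 = 1·6602 + 1031   →  a_1 = 1
6602 = 6·1031 + 416   →  a_2 = 6
1031 = 2·416 + 199   →  a_3 = 2
416 = 2·199 + 18   →  a_4 = 2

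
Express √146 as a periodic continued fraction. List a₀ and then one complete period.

[12; 12, 24]

a₀ = ⌊√146⌋ = 12.
With m₀=0, d₀=1 and mₖ₊₁ = dₖaₖ − mₖ, dₖ₊₁ = (n − mₖ₊₁²)/dₖ, aₖ₊₁ = ⌊(a₀+mₖ₊₁)/dₖ₊₁⌋:
  k=1: m=12, d=2, a=12
  k=2: m=12, d=1, a=24
d=1 and a=2a₀=24 at k=2, so the next step gives (m, d) = (12, 2) again — its k=1 value — and the period has length 2.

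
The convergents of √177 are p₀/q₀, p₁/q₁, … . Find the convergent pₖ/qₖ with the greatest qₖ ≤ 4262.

√177 = [13; 3, 3, 2, 8, 2, 3, 3, 26, …] (period length 8).
Convergents:
  p_0/q_0 = 13/1
  p_1/q_1 = 40/3
  p_2/q_2 = 133/10
  p_3/q_3 = 306/23
  p_4/q_4 = 2581/194
  p_5/q_5 = 5468/411
  p_6/q_6 = 18985/1427
  p_7/q_7 = 62423/4692
q_6 = 1427 ≤ 4262 < 4692 = q_7, so the answer is 18985/1427.

18985/1427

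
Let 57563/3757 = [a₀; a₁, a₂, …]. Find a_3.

57563 = 15·3757 + 1208   →  a_0 = 15
3757 = 3·1208 + 133   →  a_1 = 3
1208 = 9·133 + 11   →  a_2 = 9
133 = 12·11 + 1   →  a_3 = 12

12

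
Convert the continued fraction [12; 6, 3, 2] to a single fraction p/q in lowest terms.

Using pₖ = aₖpₖ₋₁ + pₖ₋₂ and qₖ = aₖqₖ₋₁ + qₖ₋₂:
  k=0: a=12, p=12, q=1
  k=1: a=6, p=73, q=6
  k=2: a=3, p=231, q=19
  k=3: a=2, p=535, q=44

535/44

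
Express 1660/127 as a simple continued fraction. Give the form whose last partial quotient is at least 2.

[13; 14, 9]

1660 = 13×127 + 9
127 = 14×9 + 1
9 = 9×1 + 0  (stop)
So 1660/127 = [13; 14, 9].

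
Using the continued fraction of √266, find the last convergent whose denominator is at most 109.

√266 = [16; 3, 4, 3, 32, …] (period length 4).
Convergents:
  p_0/q_0 = 16/1
  p_1/q_1 = 49/3
  p_2/q_2 = 212/13
  p_3/q_3 = 685/42
  p_4/q_4 = 22132/1357
q_3 = 42 ≤ 109 < 1357 = q_4, so the answer is 685/42.

685/42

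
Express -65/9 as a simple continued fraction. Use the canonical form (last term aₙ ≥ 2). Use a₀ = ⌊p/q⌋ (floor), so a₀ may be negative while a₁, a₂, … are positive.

-65 = -8×9 + 7
9 = 1×7 + 2
7 = 3×2 + 1
2 = 2×1 + 0  (stop)
So -65/9 = [-8; 1, 3, 2].

[-8; 1, 3, 2]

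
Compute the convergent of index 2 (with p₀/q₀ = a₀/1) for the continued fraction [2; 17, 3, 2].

107/52

Using pₖ = aₖpₖ₋₁ + pₖ₋₂, qₖ = aₖqₖ₋₁ + qₖ₋₂ (with p₋₁=1, p₋₂=0, q₋₁=0, q₋₂=1):
  k=0: a=2, p=2, q=1
  k=1: a=17, p=35, q=17
  k=2: a=3, p=107, q=52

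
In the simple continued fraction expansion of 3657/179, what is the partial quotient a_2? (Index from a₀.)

3657 = 20·179 + 77   →  a_0 = 20
179 = 2·77 + 25   →  a_1 = 2
77 = 3·25 + 2   →  a_2 = 3

3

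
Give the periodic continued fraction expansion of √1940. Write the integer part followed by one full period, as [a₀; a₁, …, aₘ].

a₀ = ⌊√1940⌋ = 44.
With m₀=0, d₀=1 and mₖ₊₁ = dₖaₖ − mₖ, dₖ₊₁ = (n − mₖ₊₁²)/dₖ, aₖ₊₁ = ⌊(a₀+mₖ₊₁)/dₖ₊₁⌋:
  k=1: m=44, d=4, a=22
  k=2: m=44, d=1, a=88
d=1 and a=2a₀=88 at k=2, so the next step gives (m, d) = (44, 4) again — its k=1 value — and the period has length 2.

[44; 22, 88]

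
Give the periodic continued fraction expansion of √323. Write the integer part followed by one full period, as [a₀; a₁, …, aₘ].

[17; 1, 34]

a₀ = ⌊√323⌋ = 17.
With m₀=0, d₀=1 and mₖ₊₁ = dₖaₖ − mₖ, dₖ₊₁ = (n − mₖ₊₁²)/dₖ, aₖ₊₁ = ⌊(a₀+mₖ₊₁)/dₖ₊₁⌋:
  k=1: m=17, d=34, a=1
  k=2: m=17, d=1, a=34
d=1 and a=2a₀=34 at k=2, so the next step gives (m, d) = (17, 34) again — its k=1 value — and the period has length 2.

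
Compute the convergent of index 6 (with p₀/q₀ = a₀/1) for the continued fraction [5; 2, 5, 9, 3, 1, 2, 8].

6241/1144

Using pₖ = aₖpₖ₋₁ + pₖ₋₂, qₖ = aₖqₖ₋₁ + qₖ₋₂ (with p₋₁=1, p₋₂=0, q₋₁=0, q₋₂=1):
  k=0: a=5, p=5, q=1
  k=1: a=2, p=11, q=2
  k=2: a=5, p=60, q=11
  k=3: a=9, p=551, q=101
  k=4: a=3, p=1713, q=314
  k=5: a=1, p=2264, q=415
  k=6: a=2, p=6241, q=1144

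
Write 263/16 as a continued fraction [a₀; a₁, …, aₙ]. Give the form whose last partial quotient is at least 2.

263 = 16×16 + 7
16 = 2×7 + 2
7 = 3×2 + 1
2 = 2×1 + 0  (stop)
So 263/16 = [16; 2, 3, 2].

[16; 2, 3, 2]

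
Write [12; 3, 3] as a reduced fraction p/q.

Using pₖ = aₖpₖ₋₁ + pₖ₋₂ and qₖ = aₖqₖ₋₁ + qₖ₋₂:
  k=0: a=12, p=12, q=1
  k=1: a=3, p=37, q=3
  k=2: a=3, p=123, q=10

123/10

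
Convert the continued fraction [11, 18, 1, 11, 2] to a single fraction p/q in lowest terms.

5228/473

Fold from the inside: start with 2/1.
  11 + 1/2 = 23/2
  1 + 2/23 = 25/23
  18 + 23/25 = 473/25
  11 + 25/473 = 5228/473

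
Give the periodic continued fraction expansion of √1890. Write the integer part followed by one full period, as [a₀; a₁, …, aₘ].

a₀ = ⌊√1890⌋ = 43.

[43; 2, 9, 6, 9, 2, 86]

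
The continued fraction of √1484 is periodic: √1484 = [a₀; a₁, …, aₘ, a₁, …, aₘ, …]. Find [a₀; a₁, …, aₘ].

a₀ = ⌊√1484⌋ = 38.
With m₀=0, d₀=1 and mₖ₊₁ = dₖaₖ − mₖ, dₖ₊₁ = (n − mₖ₊₁²)/dₖ, aₖ₊₁ = ⌊(a₀+mₖ₊₁)/dₖ₊₁⌋:
  k=1: m=38, d=40, a=1
  k=2: m=2, d=37, a=1
  k=3: m=35, d=7, a=10
  k=4: m=35, d=37, a=1
  k=5: m=2, d=40, a=1
  k=6: m=38, d=1, a=76
d=1 and a=2a₀=76 at k=6, so the next step gives (m, d) = (38, 40) again — its k=1 value — and the period has length 6.

[38; 1, 1, 10, 1, 1, 76]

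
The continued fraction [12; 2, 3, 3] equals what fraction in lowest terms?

286/23

Using pₖ = aₖpₖ₋₁ + pₖ₋₂ and qₖ = aₖqₖ₋₁ + qₖ₋₂:
  k=0: a=12, p=12, q=1
  k=1: a=2, p=25, q=2
  k=2: a=3, p=87, q=7
  k=3: a=3, p=286, q=23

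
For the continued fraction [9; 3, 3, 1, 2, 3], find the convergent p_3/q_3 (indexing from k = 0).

Using pₖ = aₖpₖ₋₁ + pₖ₋₂, qₖ = aₖqₖ₋₁ + qₖ₋₂ (with p₋₁=1, p₋₂=0, q₋₁=0, q₋₂=1):
  k=0: a=9, p=9, q=1
  k=1: a=3, p=28, q=3
  k=2: a=3, p=93, q=10
  k=3: a=1, p=121, q=13

121/13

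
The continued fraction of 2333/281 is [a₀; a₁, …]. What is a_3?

2333 = 8·281 + 85   →  a_0 = 8
281 = 3·85 + 26   →  a_1 = 3
85 = 3·26 + 7   →  a_2 = 3
26 = 3·7 + 5   →  a_3 = 3

3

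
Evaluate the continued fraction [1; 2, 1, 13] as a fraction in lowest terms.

Using pₖ = aₖpₖ₋₁ + pₖ₋₂ and qₖ = aₖqₖ₋₁ + qₖ₋₂:
  k=0: a=1, p=1, q=1
  k=1: a=2, p=3, q=2
  k=2: a=1, p=4, q=3
  k=3: a=13, p=55, q=41

55/41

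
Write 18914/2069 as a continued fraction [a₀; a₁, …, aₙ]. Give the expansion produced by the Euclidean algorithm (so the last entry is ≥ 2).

[9; 7, 16, 3, 1, 1, 2]

18914 = 9*2069 + 293
2069 = 7*293 + 18
293 = 16*18 + 5
18 = 3*5 + 3
5 = 1*3 + 2
3 = 1*2 + 1
2 = 2*1 + 0  (stop)
So 18914/2069 = [9; 7, 16, 3, 1, 1, 2].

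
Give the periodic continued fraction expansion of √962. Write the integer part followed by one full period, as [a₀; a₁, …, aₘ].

[31; 62]

a₀ = ⌊√962⌋ = 31.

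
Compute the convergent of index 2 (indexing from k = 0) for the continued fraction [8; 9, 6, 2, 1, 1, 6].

446/55

Using pₖ = aₖpₖ₋₁ + pₖ₋₂, qₖ = aₖqₖ₋₁ + qₖ₋₂ (with p₋₁=1, p₋₂=0, q₋₁=0, q₋₂=1):
  k=0: a=8, p=8, q=1
  k=1: a=9, p=73, q=9
  k=2: a=6, p=446, q=55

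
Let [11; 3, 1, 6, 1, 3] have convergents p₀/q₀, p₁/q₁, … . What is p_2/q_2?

45/4

Using pₖ = aₖpₖ₋₁ + pₖ₋₂, qₖ = aₖqₖ₋₁ + qₖ₋₂ (with p₋₁=1, p₋₂=0, q₋₁=0, q₋₂=1):
  k=0: a=11, p=11, q=1
  k=1: a=3, p=34, q=3
  k=2: a=1, p=45, q=4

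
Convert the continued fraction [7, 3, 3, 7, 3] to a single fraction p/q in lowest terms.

1672/229

Using pₖ = aₖpₖ₋₁ + pₖ₋₂ and qₖ = aₖqₖ₋₁ + qₖ₋₂:
  k=0: a=7, p=7, q=1
  k=1: a=3, p=22, q=3
  k=2: a=3, p=73, q=10
  k=3: a=7, p=533, q=73
  k=4: a=3, p=1672, q=229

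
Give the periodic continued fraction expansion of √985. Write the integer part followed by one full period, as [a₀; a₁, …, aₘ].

[31; 2, 1, 1, 2, 62]

a₀ = ⌊√985⌋ = 31.
With m₀=0, d₀=1 and mₖ₊₁ = dₖaₖ − mₖ, dₖ₊₁ = (n − mₖ₊₁²)/dₖ, aₖ₊₁ = ⌊(a₀+mₖ₊₁)/dₖ₊₁⌋:
  k=1: m=31, d=24, a=2
  k=2: m=17, d=29, a=1
  k=3: m=12, d=29, a=1
  k=4: m=17, d=24, a=2
  k=5: m=31, d=1, a=62
d=1 and a=2a₀=62 at k=5, so the next step gives (m, d) = (31, 24) again — its k=1 value — and the period has length 5.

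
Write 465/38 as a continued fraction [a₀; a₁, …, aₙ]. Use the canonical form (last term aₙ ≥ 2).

465 = 12·38 + 9
38 = 4·9 + 2
9 = 4·2 + 1
2 = 2·1 + 0  (stop)
So 465/38 = [12; 4, 4, 2].

[12; 4, 4, 2]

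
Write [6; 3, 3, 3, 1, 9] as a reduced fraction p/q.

Fold from the inside: start with 9/1.
  1 + 1/9 = 10/9
  3 + 9/10 = 39/10
  3 + 10/39 = 127/39
  3 + 39/127 = 420/127
  6 + 127/420 = 2647/420

2647/420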